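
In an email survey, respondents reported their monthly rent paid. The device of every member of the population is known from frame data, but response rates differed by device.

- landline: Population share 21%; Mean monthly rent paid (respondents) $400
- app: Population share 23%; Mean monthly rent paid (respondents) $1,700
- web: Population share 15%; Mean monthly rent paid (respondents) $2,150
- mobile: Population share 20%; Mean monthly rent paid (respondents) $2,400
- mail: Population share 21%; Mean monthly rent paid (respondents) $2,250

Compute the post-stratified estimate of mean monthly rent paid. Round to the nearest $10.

Weight each group's respondent value by its population share:
  landline: 0.21 × 400 = 84
  app: 0.23 × 1700 = 391
  web: 0.15 × 2150 = 322.5
  mobile: 0.2 × 2400 = 480
  mail: 0.21 × 2250 = 472.5
Post-stratified estimate = 1750 → $1,750.

$1,750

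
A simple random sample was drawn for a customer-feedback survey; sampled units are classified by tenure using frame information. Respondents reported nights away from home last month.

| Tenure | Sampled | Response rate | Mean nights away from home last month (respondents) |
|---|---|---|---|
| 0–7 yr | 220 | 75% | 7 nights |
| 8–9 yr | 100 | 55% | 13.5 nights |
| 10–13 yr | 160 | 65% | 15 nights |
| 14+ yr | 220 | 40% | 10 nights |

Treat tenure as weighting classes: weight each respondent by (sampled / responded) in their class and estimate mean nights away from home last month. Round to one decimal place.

10.7

Weighting each respondent by the inverse class response rate inflates each class back to its sampled size, so the class weight is n_sampled:
  0–7 yr: 220 × 7 = 1540
  8–9 yr: 100 × 13.5 = 1350
  10–13 yr: 160 × 15 = 2400
  14+ yr: 220 × 10 = 2200
Adjusted estimate = 7490 / 700 = 10.7 → 10.7.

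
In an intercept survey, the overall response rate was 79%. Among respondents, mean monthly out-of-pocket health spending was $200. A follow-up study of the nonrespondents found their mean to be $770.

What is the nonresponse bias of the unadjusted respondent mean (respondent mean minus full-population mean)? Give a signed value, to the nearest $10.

Nonresponse fraction = 1 − 0.79 = 0.21.
Bias = (nonresponse fraction) × (respondent mean − nonrespondent mean)
     = 0.21 × (200 − 770) = 0.21 × -570 = -119.7.

-$120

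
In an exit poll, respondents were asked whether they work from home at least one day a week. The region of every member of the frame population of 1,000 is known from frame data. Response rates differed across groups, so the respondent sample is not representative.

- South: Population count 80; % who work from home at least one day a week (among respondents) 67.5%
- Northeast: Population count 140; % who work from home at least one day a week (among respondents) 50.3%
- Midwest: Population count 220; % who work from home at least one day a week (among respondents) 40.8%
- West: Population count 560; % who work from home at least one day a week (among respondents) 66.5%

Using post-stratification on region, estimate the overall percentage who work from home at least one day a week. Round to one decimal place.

58.7%

Post-stratification weights by population share, not respondent share:
  South: (80/1,000) × 67.5 = 5.4
  Northeast: (140/1,000) × 50.3 = 7.042
  Midwest: (220/1,000) × 40.8 = 8.976
  West: (560/1,000) × 66.5 = 37.24
Post-stratified estimate = 58.658 → 58.7%.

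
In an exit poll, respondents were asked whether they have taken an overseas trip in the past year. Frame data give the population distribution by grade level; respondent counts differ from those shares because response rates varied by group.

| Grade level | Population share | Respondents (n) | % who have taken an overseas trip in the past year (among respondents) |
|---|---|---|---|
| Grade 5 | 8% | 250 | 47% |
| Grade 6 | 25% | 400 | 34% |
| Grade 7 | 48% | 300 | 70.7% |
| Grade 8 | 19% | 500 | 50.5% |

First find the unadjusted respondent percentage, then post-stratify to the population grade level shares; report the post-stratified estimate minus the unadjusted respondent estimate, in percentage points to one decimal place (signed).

+6.3 percentage points

Unadjusted (pooled respondent) estimate weights by respondent counts:
  (250/1450)×47 + (400/1450)×34 + (300/1450)×70.7 + (500/1450)×50.5 = 49.5241%
Reweighting by population grade level shares:
  0.08×47 + 0.25×34 + 0.48×70.7 + 0.19×50.5 = 55.791%
Difference = 55.791 − 49.5241 = 6.2669 pp.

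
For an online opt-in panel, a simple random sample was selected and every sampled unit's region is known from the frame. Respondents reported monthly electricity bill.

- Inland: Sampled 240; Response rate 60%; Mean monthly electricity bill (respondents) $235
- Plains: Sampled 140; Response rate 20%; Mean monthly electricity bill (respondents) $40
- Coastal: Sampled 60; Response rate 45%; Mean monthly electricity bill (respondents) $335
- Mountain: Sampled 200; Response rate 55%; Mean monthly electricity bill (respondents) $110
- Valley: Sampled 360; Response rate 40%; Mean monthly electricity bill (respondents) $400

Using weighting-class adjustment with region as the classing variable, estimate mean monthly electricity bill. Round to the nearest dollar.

$248

Each respondent's weight = sampled/responded in their class; summing within a class gives n_sampled, so:
  Inland: 240 × 235 = 56,400
  Plains: 140 × 40 = 5600
  Coastal: 60 × 335 = 20,100
  Mountain: 200 × 110 = 22,000
  Valley: 360 × 400 = 144,000
Adjusted estimate = 248,100 / 1,000 = 248.1 → $248.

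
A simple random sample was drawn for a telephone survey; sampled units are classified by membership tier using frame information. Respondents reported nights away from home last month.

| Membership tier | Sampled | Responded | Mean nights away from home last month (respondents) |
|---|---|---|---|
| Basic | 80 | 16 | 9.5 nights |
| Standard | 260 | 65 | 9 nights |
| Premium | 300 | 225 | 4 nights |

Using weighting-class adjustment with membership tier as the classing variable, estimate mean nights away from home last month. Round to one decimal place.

Class response rates: Basic 16/80 = 20%, Standard 65/260 = 25%, Premium 225/300 = 75%.
Inverse-response-rate weighting restores each class to its sampled count, so class totals weight by n_sampled:
  Basic: 80 × 9.5 = 760
  Standard: 260 × 9 = 2340
  Premium: 300 × 4 = 1200
Adjusted estimate = 4300 / 640 = 6.71875 → 6.7.

6.7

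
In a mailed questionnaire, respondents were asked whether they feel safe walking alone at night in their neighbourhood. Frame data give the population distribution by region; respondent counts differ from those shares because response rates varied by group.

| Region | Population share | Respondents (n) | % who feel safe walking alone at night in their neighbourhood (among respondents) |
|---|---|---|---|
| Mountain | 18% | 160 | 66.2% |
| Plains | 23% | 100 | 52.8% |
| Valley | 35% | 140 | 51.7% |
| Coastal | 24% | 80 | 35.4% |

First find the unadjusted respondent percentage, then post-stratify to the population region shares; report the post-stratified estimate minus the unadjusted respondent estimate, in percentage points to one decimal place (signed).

-3.4 percentage points

Without adjustment, the pooled respondent share is:
  (160/480)×66.2 + (100/480)×52.8 + (140/480)×51.7 + (80/480)×35.4 = 54.0458%
Post-stratifying to population shares instead:
  0.18×66.2 + 0.23×52.8 + 0.35×51.7 + 0.24×35.4 = 50.651%
Difference = 50.651 − 54.0458 = -3.3948 pp.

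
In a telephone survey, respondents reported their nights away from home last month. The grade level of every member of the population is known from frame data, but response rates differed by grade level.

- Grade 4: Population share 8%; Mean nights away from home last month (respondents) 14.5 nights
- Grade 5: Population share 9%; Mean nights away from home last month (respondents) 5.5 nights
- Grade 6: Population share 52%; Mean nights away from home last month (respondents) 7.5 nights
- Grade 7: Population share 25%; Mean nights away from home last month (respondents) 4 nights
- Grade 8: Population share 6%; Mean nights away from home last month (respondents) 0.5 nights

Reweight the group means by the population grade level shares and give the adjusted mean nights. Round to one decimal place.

6.6

Post-stratification weights by population share, not respondent share:
  Grade 4: 0.08 × 14.5 = 1.16
  Grade 5: 0.09 × 5.5 = 0.495
  Grade 6: 0.52 × 7.5 = 3.9
  Grade 7: 0.25 × 4 = 1
  Grade 8: 0.06 × 0.5 = 0.03
Post-stratified estimate = 6.585 → 6.6.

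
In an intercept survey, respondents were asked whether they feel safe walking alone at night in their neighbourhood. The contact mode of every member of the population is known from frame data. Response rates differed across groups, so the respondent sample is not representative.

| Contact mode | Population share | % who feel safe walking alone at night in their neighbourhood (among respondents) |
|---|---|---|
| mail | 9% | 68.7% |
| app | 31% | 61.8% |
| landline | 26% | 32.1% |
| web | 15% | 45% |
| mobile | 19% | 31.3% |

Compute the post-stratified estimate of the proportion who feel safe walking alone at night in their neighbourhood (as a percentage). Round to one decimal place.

46.4%

Reweight to the known contact mode distribution:
  mail: 0.09 × 68.7 = 6.183
  app: 0.31 × 61.8 = 19.158
  landline: 0.26 × 32.1 = 8.346
  web: 0.15 × 45 = 6.75
  mobile: 0.19 × 31.3 = 5.947
Post-stratified estimate = 46.384 → 46.4%.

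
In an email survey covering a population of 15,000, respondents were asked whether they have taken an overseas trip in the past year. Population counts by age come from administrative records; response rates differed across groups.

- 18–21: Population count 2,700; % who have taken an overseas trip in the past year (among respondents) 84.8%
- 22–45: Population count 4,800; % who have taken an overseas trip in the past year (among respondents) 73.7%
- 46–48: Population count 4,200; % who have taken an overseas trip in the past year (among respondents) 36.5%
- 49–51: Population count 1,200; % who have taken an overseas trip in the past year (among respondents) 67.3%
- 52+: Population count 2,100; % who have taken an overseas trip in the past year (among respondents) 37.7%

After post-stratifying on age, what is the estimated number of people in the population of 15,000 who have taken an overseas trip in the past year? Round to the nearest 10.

8,960

Estimated count per cell = population count × respondent percentage:
  18–21: 2,700 × 84.8% = 2289.6
  22–45: 4,800 × 73.7% = 3537.6
  46–48: 4,200 × 36.5% = 1533
  49–51: 1,200 × 67.3% = 807.6
  52+: 2,100 × 37.7% = 791.7
Estimated total = 8959.5 → 8,960.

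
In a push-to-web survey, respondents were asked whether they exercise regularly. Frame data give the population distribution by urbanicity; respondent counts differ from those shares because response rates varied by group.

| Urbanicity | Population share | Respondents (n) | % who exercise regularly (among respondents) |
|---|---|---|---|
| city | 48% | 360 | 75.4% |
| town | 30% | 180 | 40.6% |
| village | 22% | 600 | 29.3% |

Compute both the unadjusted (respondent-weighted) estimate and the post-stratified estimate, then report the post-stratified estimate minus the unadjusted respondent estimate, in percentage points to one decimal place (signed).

Unadjusted (pooled respondent) estimate weights by respondent counts:
  (360/1140)×75.4 + (180/1140)×40.6 + (600/1140)×29.3 = 45.6421%
Post-stratifying to population shares instead:
  0.48×75.4 + 0.3×40.6 + 0.22×29.3 = 54.818%
Difference = 54.818 − 45.6421 = 9.1759 pp.

+9.2 percentage points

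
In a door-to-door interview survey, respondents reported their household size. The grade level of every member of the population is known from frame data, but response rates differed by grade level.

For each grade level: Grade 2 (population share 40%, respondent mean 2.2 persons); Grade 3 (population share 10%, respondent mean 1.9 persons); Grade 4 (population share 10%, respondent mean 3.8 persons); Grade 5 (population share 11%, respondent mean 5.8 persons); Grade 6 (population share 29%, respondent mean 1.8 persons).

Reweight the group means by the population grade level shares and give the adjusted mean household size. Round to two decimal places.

2.61

Post-stratification weights by population share, not respondent share:
  Grade 2: 0.4 × 2.2 = 0.88
  Grade 3: 0.1 × 1.9 = 0.19
  Grade 4: 0.1 × 3.8 = 0.38
  Grade 5: 0.11 × 5.8 = 0.638
  Grade 6: 0.29 × 1.8 = 0.522
Post-stratified estimate = 2.61 → 2.61.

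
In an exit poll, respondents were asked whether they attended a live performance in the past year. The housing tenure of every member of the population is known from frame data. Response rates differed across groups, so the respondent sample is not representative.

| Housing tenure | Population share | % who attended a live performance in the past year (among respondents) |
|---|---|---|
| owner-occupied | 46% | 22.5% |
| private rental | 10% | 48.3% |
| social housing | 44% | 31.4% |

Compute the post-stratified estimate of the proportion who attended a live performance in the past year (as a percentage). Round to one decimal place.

Each cell contributes population-share × respondent value:
  owner-occupied: 0.46 × 22.5 = 10.35
  private rental: 0.1 × 48.3 = 4.83
  social housing: 0.44 × 31.4 = 13.816
Post-stratified estimate = 28.996 → 29.0%.

29.0%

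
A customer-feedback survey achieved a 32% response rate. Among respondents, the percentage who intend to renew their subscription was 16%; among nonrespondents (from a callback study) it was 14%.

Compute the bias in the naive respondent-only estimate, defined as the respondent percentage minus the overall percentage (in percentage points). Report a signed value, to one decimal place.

Nonresponse fraction = 1 − 0.32 = 0.68.
Bias = (nonresponse fraction) × (respondent percentage − nonrespondent percentage)
     = 0.68 × (16 − 14) = 0.68 × 2 = 1.36.

+1.4 percentage points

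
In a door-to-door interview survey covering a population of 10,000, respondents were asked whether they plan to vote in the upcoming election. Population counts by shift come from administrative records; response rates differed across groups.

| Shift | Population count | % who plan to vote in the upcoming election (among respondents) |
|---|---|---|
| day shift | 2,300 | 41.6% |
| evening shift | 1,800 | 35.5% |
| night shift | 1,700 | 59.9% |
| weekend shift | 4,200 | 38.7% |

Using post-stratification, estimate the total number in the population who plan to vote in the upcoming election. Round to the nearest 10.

4,240

Apply each group's respondent rate to its population count:
  day shift: 2,300 × 41.6% = 956.8
  evening shift: 1,800 × 35.5% = 639
  night shift: 1,700 × 59.9% = 1018.3
  weekend shift: 4,200 × 38.7% = 1625.4
Estimated total = 4239.5 → 4,240.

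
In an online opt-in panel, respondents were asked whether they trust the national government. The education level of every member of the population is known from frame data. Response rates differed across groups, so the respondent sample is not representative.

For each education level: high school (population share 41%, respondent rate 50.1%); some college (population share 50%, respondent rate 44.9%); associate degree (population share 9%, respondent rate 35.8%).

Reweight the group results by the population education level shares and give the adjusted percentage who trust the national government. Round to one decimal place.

46.2%

Each cell contributes population-share × respondent value:
  high school: 0.41 × 50.1 = 20.541
  some college: 0.5 × 44.9 = 22.45
  associate degree: 0.09 × 35.8 = 3.222
Post-stratified estimate = 46.213 → 46.2%.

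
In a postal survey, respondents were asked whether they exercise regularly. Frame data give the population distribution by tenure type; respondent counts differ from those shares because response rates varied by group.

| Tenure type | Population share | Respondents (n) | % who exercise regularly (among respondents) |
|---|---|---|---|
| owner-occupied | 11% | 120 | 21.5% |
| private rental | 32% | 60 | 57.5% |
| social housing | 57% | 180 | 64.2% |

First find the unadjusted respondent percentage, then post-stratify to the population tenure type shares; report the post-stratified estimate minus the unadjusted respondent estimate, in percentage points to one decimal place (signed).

+8.5 percentage points

Unadjusted (pooled respondent) estimate weights by respondent counts:
  (120/360)×21.5 + (60/360)×57.5 + (180/360)×64.2 = 48.85%
Reweighting by population tenure type shares:
  0.11×21.5 + 0.32×57.5 + 0.57×64.2 = 57.359%
Difference = 57.359 − 48.85 = 8.509 pp.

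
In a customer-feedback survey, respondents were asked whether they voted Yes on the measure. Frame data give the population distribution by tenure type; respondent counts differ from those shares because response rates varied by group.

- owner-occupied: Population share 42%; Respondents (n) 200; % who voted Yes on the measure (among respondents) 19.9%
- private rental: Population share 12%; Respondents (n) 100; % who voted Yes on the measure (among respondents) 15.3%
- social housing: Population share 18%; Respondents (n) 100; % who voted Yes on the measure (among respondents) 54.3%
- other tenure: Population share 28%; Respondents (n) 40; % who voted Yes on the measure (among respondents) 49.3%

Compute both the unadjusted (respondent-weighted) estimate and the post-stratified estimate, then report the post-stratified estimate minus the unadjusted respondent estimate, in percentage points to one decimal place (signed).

+4.4 percentage points

Unadjusted (pooled respondent) estimate weights by respondent counts:
  (200/440)×19.9 + (100/440)×15.3 + (100/440)×54.3 + (40/440)×49.3 = 29.3455%
Post-stratifying to population shares instead:
  0.42×19.9 + 0.12×15.3 + 0.18×54.3 + 0.28×49.3 = 33.772%
Difference = 33.772 − 29.3455 = 4.4265 pp.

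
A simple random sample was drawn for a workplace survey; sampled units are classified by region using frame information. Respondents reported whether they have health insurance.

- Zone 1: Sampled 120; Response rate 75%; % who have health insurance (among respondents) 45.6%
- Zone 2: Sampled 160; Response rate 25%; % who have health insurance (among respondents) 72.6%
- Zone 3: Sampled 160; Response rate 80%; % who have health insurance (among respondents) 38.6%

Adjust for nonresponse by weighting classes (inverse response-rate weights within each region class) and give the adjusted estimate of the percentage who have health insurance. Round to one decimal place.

Each respondent's weight = sampled/responded in their class; summing within a class gives n_sampled, so:
  Zone 1: 120 × 45.6 = 5472
  Zone 2: 160 × 72.6 = 11,616
  Zone 3: 160 × 38.6 = 6176
Adjusted estimate = 23,264 / 440 = 52.8727 → 52.9%.

52.9%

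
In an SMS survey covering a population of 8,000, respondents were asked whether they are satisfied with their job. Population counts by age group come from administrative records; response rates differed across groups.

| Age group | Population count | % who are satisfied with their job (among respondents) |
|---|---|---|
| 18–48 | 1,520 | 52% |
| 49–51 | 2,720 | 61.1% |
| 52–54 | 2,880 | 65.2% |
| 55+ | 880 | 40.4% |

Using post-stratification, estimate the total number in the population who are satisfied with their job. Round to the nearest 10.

4,690

Estimated count per cell = population count × respondent percentage:
  18–48: 1,520 × 52% = 790.4
  49–51: 2,720 × 61.1% = 1661.92
  52–54: 2,880 × 65.2% = 1877.76
  55+: 880 × 40.4% = 355.52
Estimated total = 4685.6 → 4,690.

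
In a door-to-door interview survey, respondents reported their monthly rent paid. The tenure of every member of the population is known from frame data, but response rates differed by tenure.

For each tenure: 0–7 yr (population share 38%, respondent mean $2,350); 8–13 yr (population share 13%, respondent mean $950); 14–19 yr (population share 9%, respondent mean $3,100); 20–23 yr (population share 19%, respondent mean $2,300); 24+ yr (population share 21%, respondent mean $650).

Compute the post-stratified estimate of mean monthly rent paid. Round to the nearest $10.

Each cell contributes population-share × respondent value:
  0–7 yr: 0.38 × 2350 = 893
  8–13 yr: 0.13 × 950 = 123.5
  14–19 yr: 0.09 × 3100 = 279
  20–23 yr: 0.19 × 2300 = 437
  24+ yr: 0.21 × 650 = 136.5
Post-stratified estimate = 1869 → $1,870.

$1,870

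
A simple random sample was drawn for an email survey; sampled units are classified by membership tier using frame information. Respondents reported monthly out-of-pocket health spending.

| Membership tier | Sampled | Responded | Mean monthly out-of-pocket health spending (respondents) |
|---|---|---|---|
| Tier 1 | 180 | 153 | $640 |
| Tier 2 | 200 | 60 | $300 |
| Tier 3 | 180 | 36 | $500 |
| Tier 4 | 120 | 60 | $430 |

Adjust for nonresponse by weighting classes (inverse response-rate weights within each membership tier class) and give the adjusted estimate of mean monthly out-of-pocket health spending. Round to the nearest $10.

Class response rates: Tier 1 153/180 = 85%, Tier 2 60/200 = 30%, Tier 3 36/180 = 20%, Tier 4 60/120 = 50%.
Each respondent's weight = sampled/responded in their class; summing within a class gives n_sampled, so:
  Tier 1: 180 × 640 = 115,200
  Tier 2: 200 × 300 = 60,000
  Tier 3: 180 × 500 = 90,000
  Tier 4: 120 × 430 = 51,600
Adjusted estimate = 316,800 / 680 = 465.882 → $470.

$470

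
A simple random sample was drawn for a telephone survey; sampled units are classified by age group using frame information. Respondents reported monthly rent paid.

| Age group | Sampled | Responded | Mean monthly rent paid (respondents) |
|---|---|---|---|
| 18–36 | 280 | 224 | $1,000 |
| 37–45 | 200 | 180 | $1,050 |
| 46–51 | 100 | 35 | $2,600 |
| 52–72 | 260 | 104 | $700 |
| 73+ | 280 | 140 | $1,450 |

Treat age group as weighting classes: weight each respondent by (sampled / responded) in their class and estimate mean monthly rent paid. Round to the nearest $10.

$1,190

Class response rates: 18–36 224/280 = 80%, 37–45 180/200 = 90%, 46–51 35/100 = 35%, 52–72 104/260 = 40%, 73+ 140/280 = 50%.
Inverse-response-rate weighting restores each class to its sampled count, so class totals weight by n_sampled:
  18–36: 280 × 1000 = 280,000
  37–45: 200 × 1050 = 210,000
  46–51: 100 × 2600 = 260,000
  52–72: 260 × 700 = 182,000
  73+: 280 × 1450 = 406,000
Adjusted estimate = 1,338,000 / 1,120 = 1194.64 → $1,190.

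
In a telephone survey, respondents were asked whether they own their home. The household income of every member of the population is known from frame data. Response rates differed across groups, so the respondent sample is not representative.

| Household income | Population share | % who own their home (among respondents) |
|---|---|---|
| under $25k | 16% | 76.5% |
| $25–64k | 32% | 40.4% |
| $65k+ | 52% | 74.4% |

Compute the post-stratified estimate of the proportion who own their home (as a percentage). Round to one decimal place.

63.9%

Each cell contributes population-share × respondent value:
  under $25k: 0.16 × 76.5 = 12.24
  $25–64k: 0.32 × 40.4 = 12.928
  $65k+: 0.52 × 74.4 = 38.688
Post-stratified estimate = 63.856 → 63.9%.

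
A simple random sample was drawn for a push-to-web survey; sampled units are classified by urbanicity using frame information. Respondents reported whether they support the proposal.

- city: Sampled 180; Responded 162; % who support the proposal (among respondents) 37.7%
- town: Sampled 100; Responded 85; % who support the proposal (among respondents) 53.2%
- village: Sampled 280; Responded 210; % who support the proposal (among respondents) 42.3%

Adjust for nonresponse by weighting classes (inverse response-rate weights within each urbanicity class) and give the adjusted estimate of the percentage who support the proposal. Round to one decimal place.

42.8%

Class response rates: city 162/180 = 90%, town 85/100 = 85%, village 210/280 = 75%.
Weighting each respondent by the inverse class response rate inflates each class back to its sampled size, so the class weight is n_sampled:
  city: 180 × 37.7 = 6786
  town: 100 × 53.2 = 5320
  village: 280 × 42.3 = 11,844
Adjusted estimate = 23,950 / 560 = 42.7679 → 42.8%.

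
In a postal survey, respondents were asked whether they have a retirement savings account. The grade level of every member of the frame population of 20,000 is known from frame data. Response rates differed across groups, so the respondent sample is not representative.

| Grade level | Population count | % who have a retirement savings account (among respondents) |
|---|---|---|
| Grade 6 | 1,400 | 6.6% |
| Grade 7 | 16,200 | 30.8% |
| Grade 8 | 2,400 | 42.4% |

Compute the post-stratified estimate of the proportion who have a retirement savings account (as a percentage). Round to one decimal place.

Post-stratification weights by population share, not respondent share:
  Grade 6: (1,400/20,000) × 6.6 = 0.462
  Grade 7: (16,200/20,000) × 30.8 = 24.948
  Grade 8: (2,400/20,000) × 42.4 = 5.088
Post-stratified estimate = 30.498 → 30.5%.

30.5%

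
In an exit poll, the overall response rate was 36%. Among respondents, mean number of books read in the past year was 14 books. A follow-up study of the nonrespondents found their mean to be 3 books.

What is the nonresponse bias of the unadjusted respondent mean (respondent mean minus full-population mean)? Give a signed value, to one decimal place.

+7.0

Nonresponse fraction = 1 − 0.36 = 0.64.
Bias = (nonresponse fraction) × (respondent mean − nonrespondent mean)
     = 0.64 × (14 − 3) = 0.64 × 11 = 7.04.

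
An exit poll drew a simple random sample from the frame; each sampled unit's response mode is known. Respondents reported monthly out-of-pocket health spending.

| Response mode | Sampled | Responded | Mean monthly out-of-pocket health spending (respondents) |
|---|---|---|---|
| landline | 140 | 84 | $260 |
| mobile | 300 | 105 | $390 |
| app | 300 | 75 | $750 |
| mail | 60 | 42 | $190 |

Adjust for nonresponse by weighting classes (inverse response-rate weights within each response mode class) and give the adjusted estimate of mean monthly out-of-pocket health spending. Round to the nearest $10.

$490

Class response rates: landline 84/140 = 60%, mobile 105/300 = 35%, app 75/300 = 25%, mail 42/60 = 70%.
Inverse-response-rate weighting restores each class to its sampled count, so class totals weight by n_sampled:
  landline: 140 × 260 = 36,400
  mobile: 300 × 390 = 117,000
  app: 300 × 750 = 225,000
  mail: 60 × 190 = 11,400
Adjusted estimate = 389,800 / 800 = 487.25 → $490.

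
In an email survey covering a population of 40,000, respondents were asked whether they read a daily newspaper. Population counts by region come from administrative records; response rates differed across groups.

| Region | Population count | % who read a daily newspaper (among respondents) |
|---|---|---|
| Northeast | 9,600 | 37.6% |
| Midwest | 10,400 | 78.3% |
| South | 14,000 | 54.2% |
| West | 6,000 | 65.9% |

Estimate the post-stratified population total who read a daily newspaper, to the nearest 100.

Apply each group's respondent rate to its population count:
  Northeast: 9,600 × 37.6% = 3609.6
  Midwest: 10,400 × 78.3% = 8143.2
  South: 14,000 × 54.2% = 7588
  West: 6,000 × 65.9% = 3954
Estimated total = 23294.8 → 23,300.

23,300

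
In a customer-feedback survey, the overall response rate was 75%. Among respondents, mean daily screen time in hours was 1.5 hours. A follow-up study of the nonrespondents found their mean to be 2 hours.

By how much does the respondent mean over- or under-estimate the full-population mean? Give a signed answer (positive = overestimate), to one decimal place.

Nonresponse fraction = 1 − 0.75 = 0.25.
Bias = (nonresponse fraction) × (respondent mean − nonrespondent mean)
     = 0.25 × (1.5 − 2) = 0.25 × -0.5 = -0.125.

-0.1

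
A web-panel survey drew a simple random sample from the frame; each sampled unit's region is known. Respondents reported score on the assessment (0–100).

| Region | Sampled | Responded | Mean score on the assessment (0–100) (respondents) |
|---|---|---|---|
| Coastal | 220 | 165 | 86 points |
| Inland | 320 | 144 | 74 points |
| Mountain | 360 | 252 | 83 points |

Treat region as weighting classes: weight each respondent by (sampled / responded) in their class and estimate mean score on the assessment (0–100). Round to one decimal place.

Class response rates: Coastal 165/220 = 75%, Inland 144/320 = 45%, Mountain 252/360 = 70%.
With weight = n_sampled/n_responded per class, the weighted class total is n_sampled:
  Coastal: 220 × 86 = 18,920
  Inland: 320 × 74 = 23,680
  Mountain: 360 × 83 = 29,880
Adjusted estimate = 72,480 / 900 = 80.5333 → 80.5.

80.5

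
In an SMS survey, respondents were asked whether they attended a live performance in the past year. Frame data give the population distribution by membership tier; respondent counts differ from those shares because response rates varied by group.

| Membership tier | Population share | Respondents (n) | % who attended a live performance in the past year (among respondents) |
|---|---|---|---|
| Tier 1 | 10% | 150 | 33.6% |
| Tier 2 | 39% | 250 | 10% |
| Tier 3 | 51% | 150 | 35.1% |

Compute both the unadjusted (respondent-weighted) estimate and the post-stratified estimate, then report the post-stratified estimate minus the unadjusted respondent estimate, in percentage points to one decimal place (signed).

+1.9 percentage points

Naive respondent-only estimate (weights = respondent counts):
  (150/550)×33.6 + (250/550)×10 + (150/550)×35.1 = 23.2818%
Post-stratifying to population shares instead:
  0.1×33.6 + 0.39×10 + 0.51×35.1 = 25.161%
Difference = 25.161 − 23.2818 = 1.8792 pp.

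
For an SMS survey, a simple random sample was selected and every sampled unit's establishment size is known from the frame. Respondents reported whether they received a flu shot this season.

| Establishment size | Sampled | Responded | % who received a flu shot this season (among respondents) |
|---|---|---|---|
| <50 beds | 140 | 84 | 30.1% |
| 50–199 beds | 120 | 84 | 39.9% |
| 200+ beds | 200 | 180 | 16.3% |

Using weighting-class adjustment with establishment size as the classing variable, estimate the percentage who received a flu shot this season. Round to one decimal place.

26.7%

Response rates by class: <50 beds 84/140 = 60%, 50–199 beds 84/120 = 70%, 200+ beds 180/200 = 90%.
Each respondent's weight = sampled/responded in their class; summing within a class gives n_sampled, so:
  <50 beds: 140 × 30.1 = 4214
  50–199 beds: 120 × 39.9 = 4788
  200+ beds: 200 × 16.3 = 3260
Adjusted estimate = 12,262 / 460 = 26.6565 → 26.7%.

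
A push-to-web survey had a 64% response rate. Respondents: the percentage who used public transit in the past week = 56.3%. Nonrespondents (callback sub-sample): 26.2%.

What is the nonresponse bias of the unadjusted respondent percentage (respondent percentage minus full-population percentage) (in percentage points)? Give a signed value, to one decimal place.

Nonresponse fraction = 1 − 0.64 = 0.36.
Bias = (nonresponse fraction) × (respondent percentage − nonrespondent percentage)
     = 0.36 × (56.3 − 26.2) = 0.36 × 30.1 = 10.836.

+10.8 percentage points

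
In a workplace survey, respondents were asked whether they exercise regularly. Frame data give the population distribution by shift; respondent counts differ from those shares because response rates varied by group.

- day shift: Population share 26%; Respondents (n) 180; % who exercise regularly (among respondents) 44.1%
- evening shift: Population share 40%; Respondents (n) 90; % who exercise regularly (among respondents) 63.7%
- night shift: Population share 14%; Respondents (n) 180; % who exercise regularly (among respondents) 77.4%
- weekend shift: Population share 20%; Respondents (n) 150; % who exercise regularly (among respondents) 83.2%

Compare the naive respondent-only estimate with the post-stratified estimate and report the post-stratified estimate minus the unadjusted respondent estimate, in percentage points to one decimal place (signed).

-2.4 percentage points

Unadjusted (pooled respondent) estimate weights by respondent counts:
  (180/600)×44.1 + (90/600)×63.7 + (180/600)×77.4 + (150/600)×83.2 = 66.805%
Post-stratifying to population shares instead:
  0.26×44.1 + 0.4×63.7 + 0.14×77.4 + 0.2×83.2 = 64.422%
Difference = 64.422 − 66.805 = -2.383 pp.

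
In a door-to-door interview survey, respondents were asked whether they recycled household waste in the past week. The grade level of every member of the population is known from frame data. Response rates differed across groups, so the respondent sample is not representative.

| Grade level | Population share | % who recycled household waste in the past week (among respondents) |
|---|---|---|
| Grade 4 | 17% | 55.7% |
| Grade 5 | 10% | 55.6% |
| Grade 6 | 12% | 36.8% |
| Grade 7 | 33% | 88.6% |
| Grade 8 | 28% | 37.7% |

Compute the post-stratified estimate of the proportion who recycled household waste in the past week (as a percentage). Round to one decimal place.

Reweight to the known grade level distribution:
  Grade 4: 0.17 × 55.7 = 9.469
  Grade 5: 0.1 × 55.6 = 5.56
  Grade 6: 0.12 × 36.8 = 4.416
  Grade 7: 0.33 × 88.6 = 29.238
  Grade 8: 0.28 × 37.7 = 10.556
Post-stratified estimate = 59.239 → 59.2%.

59.2%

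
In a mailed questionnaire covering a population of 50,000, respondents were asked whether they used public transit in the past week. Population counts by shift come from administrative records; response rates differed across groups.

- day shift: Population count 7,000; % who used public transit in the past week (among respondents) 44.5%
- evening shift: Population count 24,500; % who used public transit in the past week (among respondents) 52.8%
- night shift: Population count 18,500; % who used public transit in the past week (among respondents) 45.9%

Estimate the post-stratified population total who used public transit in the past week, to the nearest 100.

Each cell contributes its population count × the respondent rate:
  day shift: 7,000 × 44.5% = 3115
  evening shift: 24,500 × 52.8% = 12,936
  night shift: 18,500 × 45.9% = 8491.5
Estimated total = 24542.5 → 24,500.

24,500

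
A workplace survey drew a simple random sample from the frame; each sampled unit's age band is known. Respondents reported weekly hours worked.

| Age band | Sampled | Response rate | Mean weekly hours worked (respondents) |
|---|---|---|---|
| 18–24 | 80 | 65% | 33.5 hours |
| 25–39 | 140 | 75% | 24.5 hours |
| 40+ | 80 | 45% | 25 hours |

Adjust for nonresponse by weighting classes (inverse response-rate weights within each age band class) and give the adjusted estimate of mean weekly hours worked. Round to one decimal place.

27.0

Each respondent's weight = sampled/responded in their class; summing within a class gives n_sampled, so:
  18–24: 80 × 33.5 = 2680
  25–39: 140 × 24.5 = 3430
  40+: 80 × 25 = 2000
Adjusted estimate = 8110 / 300 = 27.0333 → 27.0.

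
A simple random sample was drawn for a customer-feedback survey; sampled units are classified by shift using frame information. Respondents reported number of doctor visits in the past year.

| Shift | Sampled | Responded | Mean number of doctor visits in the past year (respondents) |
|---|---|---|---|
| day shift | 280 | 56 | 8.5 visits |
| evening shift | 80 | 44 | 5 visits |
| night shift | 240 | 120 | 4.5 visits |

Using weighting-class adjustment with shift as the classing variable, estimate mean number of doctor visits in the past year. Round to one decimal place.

6.4

Class response rates: day shift 56/280 = 20%, evening shift 44/80 = 55%, night shift 120/240 = 50%.
With weight = n_sampled/n_responded per class, the weighted class total is n_sampled:
  day shift: 280 × 8.5 = 2380
  evening shift: 80 × 5 = 400
  night shift: 240 × 4.5 = 1080
Adjusted estimate = 3860 / 600 = 6.43333 → 6.4.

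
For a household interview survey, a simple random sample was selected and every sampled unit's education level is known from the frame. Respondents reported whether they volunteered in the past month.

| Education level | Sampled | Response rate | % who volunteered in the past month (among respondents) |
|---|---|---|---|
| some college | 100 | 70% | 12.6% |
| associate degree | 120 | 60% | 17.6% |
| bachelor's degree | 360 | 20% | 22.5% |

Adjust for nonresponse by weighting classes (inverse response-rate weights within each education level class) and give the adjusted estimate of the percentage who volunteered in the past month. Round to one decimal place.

19.8%

Each respondent's weight = sampled/responded in their class; summing within a class gives n_sampled, so:
  some college: 100 × 12.6 = 1260
  associate degree: 120 × 17.6 = 2112
  bachelor's degree: 360 × 22.5 = 8100
Adjusted estimate = 11,472 / 580 = 19.7793 → 19.8%.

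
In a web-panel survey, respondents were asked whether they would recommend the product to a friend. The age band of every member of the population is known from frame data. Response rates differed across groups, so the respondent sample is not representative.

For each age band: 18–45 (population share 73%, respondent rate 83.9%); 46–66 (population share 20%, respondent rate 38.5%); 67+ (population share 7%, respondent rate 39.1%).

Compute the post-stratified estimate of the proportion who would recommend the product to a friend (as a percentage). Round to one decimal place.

Weight each group's respondent value by its population share:
  18–45: 0.73 × 83.9 = 61.247
  46–66: 0.2 × 38.5 = 7.7
  67+: 0.07 × 39.1 = 2.737
Post-stratified estimate = 71.684 → 71.7%.

71.7%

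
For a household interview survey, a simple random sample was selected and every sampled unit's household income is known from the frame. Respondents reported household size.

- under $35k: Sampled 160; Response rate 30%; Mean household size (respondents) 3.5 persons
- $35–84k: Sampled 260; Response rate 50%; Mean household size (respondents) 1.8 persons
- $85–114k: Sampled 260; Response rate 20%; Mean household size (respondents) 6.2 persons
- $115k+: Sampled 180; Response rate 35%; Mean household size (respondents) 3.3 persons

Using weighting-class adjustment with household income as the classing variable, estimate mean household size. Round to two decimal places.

Weighting each respondent by the inverse class response rate inflates each class back to its sampled size, so the class weight is n_sampled:
  under $35k: 160 × 3.5 = 560
  $35–84k: 260 × 1.8 = 468
  $85–114k: 260 × 6.2 = 1612
  $115k+: 180 × 3.3 = 594
Adjusted estimate = 3234 / 860 = 3.76046 → 3.76.

3.76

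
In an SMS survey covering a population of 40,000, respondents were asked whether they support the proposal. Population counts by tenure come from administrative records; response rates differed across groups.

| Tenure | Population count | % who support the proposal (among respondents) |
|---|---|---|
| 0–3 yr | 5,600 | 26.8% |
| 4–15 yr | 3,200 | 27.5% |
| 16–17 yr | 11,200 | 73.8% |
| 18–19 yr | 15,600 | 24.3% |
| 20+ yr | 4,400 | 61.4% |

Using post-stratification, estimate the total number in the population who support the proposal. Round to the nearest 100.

Each cell contributes its population count × the respondent rate:
  0–3 yr: 5,600 × 26.8% = 1500.8
  4–15 yr: 3,200 × 27.5% = 880
  16–17 yr: 11,200 × 73.8% = 8265.6
  18–19 yr: 15,600 × 24.3% = 3790.8
  20+ yr: 4,400 × 61.4% = 2701.6
Estimated total = 17138.8 → 17,100.

17,100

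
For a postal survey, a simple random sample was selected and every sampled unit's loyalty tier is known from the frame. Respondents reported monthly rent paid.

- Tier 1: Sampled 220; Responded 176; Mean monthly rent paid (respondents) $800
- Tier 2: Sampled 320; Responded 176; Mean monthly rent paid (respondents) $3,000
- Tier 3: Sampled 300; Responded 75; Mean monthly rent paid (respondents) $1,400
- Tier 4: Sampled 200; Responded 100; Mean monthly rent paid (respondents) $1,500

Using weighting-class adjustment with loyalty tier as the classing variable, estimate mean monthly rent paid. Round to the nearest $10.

Response rates by class: Tier 1 176/220 = 80%, Tier 2 176/320 = 55%, Tier 3 75/300 = 25%, Tier 4 100/200 = 50%.
Weighting each respondent by the inverse class response rate inflates each class back to its sampled size, so the class weight is n_sampled:
  Tier 1: 220 × 800 = 176,000
  Tier 2: 320 × 3000 = 960,000
  Tier 3: 300 × 1400 = 420,000
  Tier 4: 200 × 1500 = 300,000
Adjusted estimate = 1,856,000 / 1,040 = 1784.62 → $1,780.

$1,780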